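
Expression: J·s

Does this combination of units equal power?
No

The expression J·s has dimensions [L^2 M T^-1], but power has dimensions [L^2 M T^-3].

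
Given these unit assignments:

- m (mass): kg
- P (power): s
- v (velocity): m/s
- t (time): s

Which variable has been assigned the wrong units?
P

The variable P (power) should have units W, not s.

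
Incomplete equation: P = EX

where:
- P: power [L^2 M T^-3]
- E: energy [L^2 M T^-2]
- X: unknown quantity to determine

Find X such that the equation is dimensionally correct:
X = f (inverse time / frequency (1/t)), dimensions [T^-1]

P has dimensions [L^2 M T^-3]; the rest of the RHS (E) has dimensions [L^2 M T^-2].
So X must have dimensions [T^-1] — X = f (inverse time / frequency (1/t)).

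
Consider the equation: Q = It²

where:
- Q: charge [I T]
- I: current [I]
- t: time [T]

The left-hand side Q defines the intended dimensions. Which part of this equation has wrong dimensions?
The right-hand side term It²

Q has dimensions [I T], but It² has dimensions [I T^2], so the term It² is dimensionally wrong for Q.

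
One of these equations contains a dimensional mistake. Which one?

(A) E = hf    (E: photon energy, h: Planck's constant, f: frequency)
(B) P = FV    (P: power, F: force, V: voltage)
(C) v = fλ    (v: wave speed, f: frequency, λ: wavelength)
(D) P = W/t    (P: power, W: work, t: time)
(B) P = FV

The equation (B) P = FV is dimensionally incorrect.

LHS (P): [L^2 M T^-3]
RHS (FV): [I^-1 L^3 M^2 T^-5] ✗

The dimensions do not match. The other three equations balance.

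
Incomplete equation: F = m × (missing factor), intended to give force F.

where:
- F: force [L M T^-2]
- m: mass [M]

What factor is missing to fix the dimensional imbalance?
a (acceleration), dimensions [L T^-2]

F has dimensions [L M T^-2] and m has dimensions [M].
The missing factor must have dimensions [L M T^-2] / [M] = [L T^-2], i.e. acceleration (a).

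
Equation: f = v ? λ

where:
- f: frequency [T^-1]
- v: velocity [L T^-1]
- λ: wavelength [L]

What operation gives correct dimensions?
division (÷): f = v ÷ λ

f [T^-1]; v [L T^-1]; λ [L].
v × λ → [L^2 T^-1] ✗
v ÷ λ → [T^-1] ✓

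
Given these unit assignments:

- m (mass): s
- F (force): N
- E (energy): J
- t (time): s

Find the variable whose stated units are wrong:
m

The variable m (mass) should have units kg, not s.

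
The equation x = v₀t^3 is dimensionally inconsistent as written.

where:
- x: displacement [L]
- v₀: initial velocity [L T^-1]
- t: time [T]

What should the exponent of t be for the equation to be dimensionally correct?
The exponent of t should be 1: x = v₀t

The LHS x has dimensions [L]; t has dimensions [T].
As written, the RHS v₀t^3 (exponent 3 on t) has dimensions [L T^2], which does not match.
With exponent 1, the RHS v₀t has dimensions [L], matching the LHS.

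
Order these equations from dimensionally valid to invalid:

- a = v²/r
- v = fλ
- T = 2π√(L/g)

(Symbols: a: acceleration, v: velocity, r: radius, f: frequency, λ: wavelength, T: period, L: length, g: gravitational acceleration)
Dimensionally correct: a = v²/r, v = fλ, T = 2π√(L/g)
Dimensionally incorrect: none
Ordered (correct first, then incorrect): a = v²/r, v = fλ, T = 2π√(L/g)

- a = v²/r: LHS [L T^-2], RHS [L T^-2] → correct ✓
- v = fλ: LHS [L T^-1], RHS [L T^-1] → correct ✓
- T = 2π√(L/g): LHS [T], RHS [T] → correct ✓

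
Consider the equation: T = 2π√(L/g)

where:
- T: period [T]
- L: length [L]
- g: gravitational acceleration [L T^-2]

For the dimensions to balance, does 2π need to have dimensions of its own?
No

T has dimensions [T] and √(L/g) already has dimensions [T], so the equation balances without 2π contributing any dimensions. 2π is a pure (dimensionless) number; changing or removing it would not affect dimensional consistency.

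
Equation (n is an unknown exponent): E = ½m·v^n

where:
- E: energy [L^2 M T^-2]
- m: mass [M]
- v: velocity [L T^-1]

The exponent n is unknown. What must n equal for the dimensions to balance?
n = 2

E has dimensions [L^2 M T^-2]; v has dimensions [L T^-1].
The rest of the RHS has dimensions [M], so v^n must supply [L^2 T^-2].
With n = 2: ½m·v^2 has dimensions [L^2 M T^-2], matching the LHS ✓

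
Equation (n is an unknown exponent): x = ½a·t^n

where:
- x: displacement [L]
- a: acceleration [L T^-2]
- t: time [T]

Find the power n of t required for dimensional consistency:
n = 2

x has dimensions [L]; t has dimensions [T].
The rest of the RHS has dimensions [L T^-2], so t^n must supply [T^2].
With n = 2: ½a·t^2 has dimensions [L], matching the LHS ✓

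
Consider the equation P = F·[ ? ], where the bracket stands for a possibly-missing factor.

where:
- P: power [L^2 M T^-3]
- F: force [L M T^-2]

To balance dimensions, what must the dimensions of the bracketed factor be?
[L T^-1] — velocity (e.g. v)

P has dimensions [L^2 M T^-3]; F has dimensions [L M T^-2].
The bracketed factor must supply [L^2 M T^-3] / [L M T^-2] = [L T^-1].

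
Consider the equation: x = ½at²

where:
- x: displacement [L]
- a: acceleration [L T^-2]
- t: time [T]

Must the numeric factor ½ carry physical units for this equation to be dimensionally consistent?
No

x has dimensions [L] and at² already has dimensions [L], so the equation balances without ½ contributing any dimensions. ½ is a pure (dimensionless) number; changing or removing it would not affect dimensional consistency.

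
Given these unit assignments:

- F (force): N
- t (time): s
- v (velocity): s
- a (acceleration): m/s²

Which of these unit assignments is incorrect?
v

The variable v (velocity) should have units m/s, not s.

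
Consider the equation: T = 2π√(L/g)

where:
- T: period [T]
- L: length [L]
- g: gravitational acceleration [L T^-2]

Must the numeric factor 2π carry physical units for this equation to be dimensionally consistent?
No

T has dimensions [T] and √(L/g) already has dimensions [T], so the equation balances without 2π contributing any dimensions. 2π is a pure (dimensionless) number; changing or removing it would not affect dimensional consistency.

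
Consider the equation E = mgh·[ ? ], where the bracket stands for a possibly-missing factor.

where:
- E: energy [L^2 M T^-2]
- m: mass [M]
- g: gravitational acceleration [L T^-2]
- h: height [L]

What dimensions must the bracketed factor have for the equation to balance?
Nothing is missing — the bracketed factor must be dimensionless.

E has dimensions [L^2 M T^-2] and mgh already has dimensions [L^2 M T^-2], so E = mgh is dimensionally complete.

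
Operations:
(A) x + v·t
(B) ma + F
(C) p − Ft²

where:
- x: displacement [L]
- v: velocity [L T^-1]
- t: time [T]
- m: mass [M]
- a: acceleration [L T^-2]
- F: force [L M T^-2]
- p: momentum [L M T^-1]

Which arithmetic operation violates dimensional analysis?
(C) p − Ft²

(A) x + v·t: x [L] and v·t [L] — same dimensions ✓
(B) ma + F: ma [L M T^-2] and F [L M T^-2] — same dimensions ✓
(C) p − Ft²: p [L M T^-1] and Ft² [L M] — different dimensions cannot be added/subtracted ✗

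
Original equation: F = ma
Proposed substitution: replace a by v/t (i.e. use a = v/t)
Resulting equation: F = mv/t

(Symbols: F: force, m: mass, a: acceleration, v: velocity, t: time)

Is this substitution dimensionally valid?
Yes

[a] = [L T^-2] and [v/t] = [L T^-2]. These match, so the substitution replaces a quantity by one of the same dimensions and the result F = mv/t has LHS [L M T^-2] vs RHS [L M T^-2] — still consistent.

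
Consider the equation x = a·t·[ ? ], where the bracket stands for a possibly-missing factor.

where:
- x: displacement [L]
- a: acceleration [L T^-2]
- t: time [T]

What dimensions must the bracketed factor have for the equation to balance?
[T] — time (e.g. t)

x has dimensions [L]; a·t has dimensions [L T^-1].
The bracketed factor must supply [L] / [L T^-1] = [T].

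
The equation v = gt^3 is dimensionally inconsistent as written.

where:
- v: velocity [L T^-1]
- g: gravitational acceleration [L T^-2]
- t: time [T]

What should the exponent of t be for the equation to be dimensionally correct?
The exponent of t should be 1: v = gt

The LHS v has dimensions [L T^-1]; t has dimensions [T].
As written, the RHS gt^3 (exponent 3 on t) has dimensions [L T], which does not match.
With exponent 1, the RHS gt has dimensions [L T^-1], matching the LHS.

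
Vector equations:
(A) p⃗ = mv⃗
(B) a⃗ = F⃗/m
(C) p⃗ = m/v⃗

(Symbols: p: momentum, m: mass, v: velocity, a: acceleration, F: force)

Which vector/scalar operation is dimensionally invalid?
(C) p⃗ = m/v⃗

(A) p⃗ = mv⃗: LHS [L M T^-1], RHS [L M T^-1] ✓ — mass (scalar) times velocity (vector)
(B) a⃗ = F⃗/m: LHS [L T^-2], RHS [L T^-2] ✓ — force (vector) divided by mass (scalar)
(C) p⃗ = m/v⃗: LHS [L M T^-1], RHS [L^-1 M T] ✗ — momentum is mass times velocity; should be mv⃗ (and division by a vector is undefined)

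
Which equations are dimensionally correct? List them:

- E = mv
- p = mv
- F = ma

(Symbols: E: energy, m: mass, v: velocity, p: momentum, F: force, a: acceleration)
Dimensionally correct: p = mv, F = ma
Dimensionally incorrect: E = mv
Ordered (correct first, then incorrect): p = mv, F = ma, E = mv

- E = mv: LHS [L^2 M T^-2], RHS [L M T^-1] → incorrect ✗
- p = mv: LHS [L M T^-1], RHS [L M T^-1] → correct ✓
- F = ma: LHS [L M T^-2], RHS [L M T^-2] → correct ✓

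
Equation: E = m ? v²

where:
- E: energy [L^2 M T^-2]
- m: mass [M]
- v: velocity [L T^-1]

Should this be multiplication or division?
multiplication (×): E = m × v²

E [L^2 M T^-2]; m [M]; v² [L^2 T^-2].
m × v² → [L^2 M T^-2] ✓
m ÷ v² → [L^-2 M T^2] ✗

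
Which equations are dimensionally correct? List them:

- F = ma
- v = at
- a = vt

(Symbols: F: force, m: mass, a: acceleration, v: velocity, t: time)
Dimensionally correct: F = ma, v = at
Dimensionally incorrect: a = vt
Ordered (correct first, then incorrect): F = ma, v = at, a = vt

- F = ma: LHS [L M T^-2], RHS [L M T^-2] → correct ✓
- v = at: LHS [L T^-1], RHS [L T^-1] → correct ✓
- a = vt: LHS [L T^-2], RHS [L] → incorrect ✗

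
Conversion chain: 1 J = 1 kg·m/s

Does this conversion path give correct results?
The chain is incorrect (it contains an error).

Incorrect: Joule is kg·m²/s², not kg·m/s (that is momentum)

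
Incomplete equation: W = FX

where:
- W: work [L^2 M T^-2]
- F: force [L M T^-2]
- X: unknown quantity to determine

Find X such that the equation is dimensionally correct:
X = d (distance), dimensions [L]

W has dimensions [L^2 M T^-2]; the rest of the RHS (F) has dimensions [L M T^-2].
So X must have dimensions [L] — X = d (distance).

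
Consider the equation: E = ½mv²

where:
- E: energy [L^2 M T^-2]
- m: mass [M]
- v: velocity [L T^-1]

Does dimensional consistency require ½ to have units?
No

E has dimensions [L^2 M T^-2] and mv² already has dimensions [L^2 M T^-2], so the equation balances without ½ contributing any dimensions. ½ is a pure (dimensionless) number; changing or removing it would not affect dimensional consistency.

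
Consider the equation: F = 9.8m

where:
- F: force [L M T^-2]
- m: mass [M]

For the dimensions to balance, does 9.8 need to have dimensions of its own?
Yes

F has dimensions [L M T^-2], while m alone has dimensions [M]. For the equation to balance, the factor 9.8 must carry dimensions [L T^-2] — it is a dimensional constant (a numerical value of a physical quantity with its units suppressed), not a pure number.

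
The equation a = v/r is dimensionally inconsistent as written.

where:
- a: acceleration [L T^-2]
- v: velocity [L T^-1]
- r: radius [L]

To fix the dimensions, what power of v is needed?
The exponent of v should be 2: a = v^2/r

The LHS a has dimensions [L T^-2]; v has dimensions [L T^-1].
As written, the RHS v/r (exponent 1 on v) has dimensions [T^-1], which does not match.
With exponent 2, the RHS v^2/r has dimensions [L T^-2], matching the LHS.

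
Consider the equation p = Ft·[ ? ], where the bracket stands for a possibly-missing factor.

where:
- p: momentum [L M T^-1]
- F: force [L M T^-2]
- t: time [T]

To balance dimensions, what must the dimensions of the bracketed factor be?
Nothing is missing — the bracketed factor must be dimensionless.

p has dimensions [L M T^-1] and Ft already has dimensions [L M T^-1], so p = Ft is dimensionally complete.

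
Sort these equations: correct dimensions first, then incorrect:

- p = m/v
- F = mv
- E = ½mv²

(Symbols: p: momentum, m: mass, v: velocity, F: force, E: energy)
Dimensionally correct: E = ½mv²
Dimensionally incorrect: p = m/v, F = mv
Ordered (correct first, then incorrect): E = ½mv², p = m/v, F = mv

- p = m/v: LHS [L M T^-1], RHS [L^-1 M T] → incorrect ✗
- F = mv: LHS [L M T^-2], RHS [L M T^-1] → incorrect ✗
- E = ½mv²: LHS [L^2 M T^-2], RHS [L^2 M T^-2] → correct ✓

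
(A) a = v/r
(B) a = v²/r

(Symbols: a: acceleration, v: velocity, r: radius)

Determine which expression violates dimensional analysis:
(A)

(A) a = v/r: LHS [L T^-2], RHS [T^-1] ✗
(B) a = v²/r: LHS [L T^-2], RHS [L T^-2] ✓

Expression (A) a = v/r is dimensionally incorrect.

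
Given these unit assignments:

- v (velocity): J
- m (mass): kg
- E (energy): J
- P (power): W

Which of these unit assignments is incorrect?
v

The variable v (velocity) should have units m/s, not J.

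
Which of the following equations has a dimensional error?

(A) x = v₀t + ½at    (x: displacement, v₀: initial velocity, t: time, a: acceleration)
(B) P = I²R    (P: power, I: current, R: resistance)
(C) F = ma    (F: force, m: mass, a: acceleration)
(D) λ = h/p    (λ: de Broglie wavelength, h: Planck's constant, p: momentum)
(A) x = v₀t + ½at

The equation (A) x = v₀t + ½at is dimensionally incorrect.

LHS (x): [L]
RHS terms:
  - v₀t: [L] ✓
  - ½at: [L T^-1] ✗ (does not match LHS)

The dimensions do not match. The other three equations balance.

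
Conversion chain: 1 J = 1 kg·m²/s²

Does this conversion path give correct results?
The chain is correct (no errors).

Correct: Joule is defined as kg·m²/s²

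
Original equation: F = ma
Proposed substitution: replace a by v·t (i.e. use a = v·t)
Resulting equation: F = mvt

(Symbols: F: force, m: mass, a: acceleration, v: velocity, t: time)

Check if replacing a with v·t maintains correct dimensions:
No

[a] = [L T^-2] and [v·t] = [L]. These differ, so the substitution replaces a quantity by one of different dimensions and the result F = mvt has LHS [L M T^-2] vs RHS [L M] — inconsistent.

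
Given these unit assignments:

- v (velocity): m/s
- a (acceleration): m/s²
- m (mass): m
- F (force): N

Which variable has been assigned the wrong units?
m

The variable m (mass) should have units kg, not m.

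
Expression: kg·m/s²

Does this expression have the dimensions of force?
Yes

The expression kg·m/s² has dimensions [L M T^-2], which is exactly force [L M T^-2].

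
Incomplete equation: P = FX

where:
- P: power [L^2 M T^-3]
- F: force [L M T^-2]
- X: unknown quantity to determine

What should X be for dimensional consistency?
X = v (velocity), dimensions [L T^-1]

P has dimensions [L^2 M T^-3]; the rest of the RHS (F) has dimensions [L M T^-2].
So X must have dimensions [L T^-1] — X = v (velocity).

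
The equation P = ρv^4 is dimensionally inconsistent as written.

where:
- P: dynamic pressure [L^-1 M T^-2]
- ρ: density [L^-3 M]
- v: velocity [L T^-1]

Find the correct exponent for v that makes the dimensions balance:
The exponent of v should be 2: P = ρv^2

The LHS P has dimensions [L^-1 M T^-2]; v has dimensions [L T^-1].
As written, the RHS ρv^4 (exponent 4 on v) has dimensions [L M T^-4], which does not match.
With exponent 2, the RHS ρv^2 has dimensions [L^-1 M T^-2], matching the LHS.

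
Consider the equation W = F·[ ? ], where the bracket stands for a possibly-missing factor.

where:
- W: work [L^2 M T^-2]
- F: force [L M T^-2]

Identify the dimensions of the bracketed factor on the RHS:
[L] — length (e.g. a distance d)

W has dimensions [L^2 M T^-2]; F has dimensions [L M T^-2].
The bracketed factor must supply [L^2 M T^-2] / [L M T^-2] = [L].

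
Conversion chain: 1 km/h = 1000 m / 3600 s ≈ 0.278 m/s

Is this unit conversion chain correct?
The chain is correct (no errors).

Correct: 1 km = 1000 m, 1 h = 3600 s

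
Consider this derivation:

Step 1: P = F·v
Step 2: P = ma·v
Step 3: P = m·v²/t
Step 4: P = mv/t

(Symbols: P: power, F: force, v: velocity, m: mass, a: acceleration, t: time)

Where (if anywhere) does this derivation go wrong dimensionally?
Step 4

Step 1: P = F·v → LHS [L^2 M T^-3], RHS [L^2 M T^-3] ✓
Step 2: P = ma·v → LHS [L^2 M T^-3], RHS [L^2 M T^-3] ✓
Step 3: P = m·v²/t → LHS [L^2 M T^-3], RHS [L^2 M T^-3] ✓
Step 4: P = mv/t → LHS [L^2 M T^-3], RHS [L M T^-2] ✗

The first dimensional inconsistency appears in step 4: P = mv/t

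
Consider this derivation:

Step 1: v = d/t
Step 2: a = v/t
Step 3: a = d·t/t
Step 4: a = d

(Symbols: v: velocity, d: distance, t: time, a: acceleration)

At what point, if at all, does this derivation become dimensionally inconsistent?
Step 3

Step 1: v = d/t → LHS [L T^-1], RHS [L T^-1] ✓
Step 2: a = v/t → LHS [L T^-2], RHS [L T^-2] ✓
Step 3: a = d·t/t → LHS [L T^-2], RHS [L] ✗

The first dimensional inconsistency appears in step 3: a = d·t/t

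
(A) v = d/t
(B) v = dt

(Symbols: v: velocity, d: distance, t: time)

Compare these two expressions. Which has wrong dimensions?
(B)

(A) v = d/t: LHS [L T^-1], RHS [L T^-1] ✓
(B) v = dt: LHS [L T^-1], RHS [L T] ✗

Expression (B) v = dt is dimensionally incorrect.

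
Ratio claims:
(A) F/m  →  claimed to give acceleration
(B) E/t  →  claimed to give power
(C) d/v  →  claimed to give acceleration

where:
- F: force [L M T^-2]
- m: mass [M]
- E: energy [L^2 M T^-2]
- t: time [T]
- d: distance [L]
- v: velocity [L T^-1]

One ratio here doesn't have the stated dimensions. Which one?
(C) d/v does not give acceleration

(A) F/m: [L T^-2] = acceleration [L T^-2] ✓
(B) E/t: [L^2 M T^-3] = power [L^2 M T^-3] ✓
(C) d/v: [T] ≠ acceleration [L T^-2] ✗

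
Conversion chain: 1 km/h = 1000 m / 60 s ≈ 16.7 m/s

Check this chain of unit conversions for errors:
The chain is incorrect (it contains an error).

Incorrect: 1 h = 3600 s, not 60 s (1 km/h ≈ 0.278 m/s)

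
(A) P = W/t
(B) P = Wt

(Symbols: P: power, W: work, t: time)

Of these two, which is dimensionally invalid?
(B)

(A) P = W/t: LHS [L^2 M T^-3], RHS [L^2 M T^-3] ✓
(B) P = Wt: LHS [L^2 M T^-3], RHS [L^2 M T^-1] ✗

Expression (B) P = Wt is dimensionally incorrect.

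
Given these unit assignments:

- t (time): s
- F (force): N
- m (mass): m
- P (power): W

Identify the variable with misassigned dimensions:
m

The variable m (mass) should have units kg, not m.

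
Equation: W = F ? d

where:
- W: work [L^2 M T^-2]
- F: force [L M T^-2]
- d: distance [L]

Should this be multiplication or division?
multiplication (×): W = F × d

W [L^2 M T^-2]; F [L M T^-2]; d [L].
F × d → [L^2 M T^-2] ✓
F ÷ d → [M T^-2] ✗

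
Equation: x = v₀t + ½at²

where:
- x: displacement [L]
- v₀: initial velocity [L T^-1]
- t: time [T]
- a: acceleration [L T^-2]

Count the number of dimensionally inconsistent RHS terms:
0

LHS x: [L]
- v₀t: [L] ✓
- ½at²: [L] ✓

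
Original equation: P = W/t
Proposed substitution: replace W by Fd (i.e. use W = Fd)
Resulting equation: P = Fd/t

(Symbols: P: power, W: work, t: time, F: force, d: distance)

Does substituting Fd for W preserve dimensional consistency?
Yes

[W] = [L^2 M T^-2] and [Fd] = [L^2 M T^-2]. These match, so the substitution replaces a quantity by one of the same dimensions and the result P = Fd/t has LHS [L^2 M T^-3] vs RHS [L^2 M T^-3] — still consistent.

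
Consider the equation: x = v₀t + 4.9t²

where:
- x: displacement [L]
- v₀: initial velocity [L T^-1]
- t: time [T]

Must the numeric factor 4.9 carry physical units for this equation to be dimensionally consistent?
Yes

x has dimensions [L], while t² alone has dimensions [T^2]. For the equation to balance, the factor 4.9 must carry dimensions [L T^-2] — it is a dimensional constant (a numerical value of a physical quantity with its units suppressed), not a pure number.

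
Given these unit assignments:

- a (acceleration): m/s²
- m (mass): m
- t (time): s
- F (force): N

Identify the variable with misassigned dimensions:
m

The variable m (mass) should have units kg, not m.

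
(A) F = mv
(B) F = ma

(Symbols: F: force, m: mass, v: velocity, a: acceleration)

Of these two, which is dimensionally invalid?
(A)

(A) F = mv: LHS [L M T^-2], RHS [L M T^-1] ✗
(B) F = ma: LHS [L M T^-2], RHS [L M T^-2] ✓

Expression (A) F = mv is dimensionally incorrect.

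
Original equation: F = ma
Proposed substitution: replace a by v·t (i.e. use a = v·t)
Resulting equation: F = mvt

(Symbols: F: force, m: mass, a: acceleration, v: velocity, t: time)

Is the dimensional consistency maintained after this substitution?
No

[a] = [L T^-2] and [v·t] = [L]. These differ, so the substitution replaces a quantity by one of different dimensions and the result F = mvt has LHS [L M T^-2] vs RHS [L M] — inconsistent.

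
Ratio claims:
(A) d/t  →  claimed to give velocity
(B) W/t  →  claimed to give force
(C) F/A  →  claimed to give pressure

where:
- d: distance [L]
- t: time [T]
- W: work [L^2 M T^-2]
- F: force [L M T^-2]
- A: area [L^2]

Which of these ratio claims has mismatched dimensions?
(B) W/t does not give force

(A) d/t: [L T^-1] = velocity [L T^-1] ✓
(B) W/t: [L^2 M T^-3] ≠ force [L M T^-2] ✗
(C) F/A: [L^-1 M T^-2] = pressure [L^-1 M T^-2] ✓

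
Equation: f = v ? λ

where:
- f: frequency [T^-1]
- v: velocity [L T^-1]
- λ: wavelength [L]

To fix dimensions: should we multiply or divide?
division (÷): f = v ÷ λ

f [T^-1]; v [L T^-1]; λ [L].
v × λ → [L^2 T^-1] ✗
v ÷ λ → [T^-1] ✓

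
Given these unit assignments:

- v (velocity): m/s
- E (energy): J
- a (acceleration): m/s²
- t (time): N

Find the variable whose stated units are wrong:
t

The variable t (time) should have units s, not N.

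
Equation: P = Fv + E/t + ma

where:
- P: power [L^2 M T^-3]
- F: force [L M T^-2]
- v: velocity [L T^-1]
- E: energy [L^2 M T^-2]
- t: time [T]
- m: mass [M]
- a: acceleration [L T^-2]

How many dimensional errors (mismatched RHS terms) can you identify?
1

LHS P: [L^2 M T^-3]
- Fv: [L^2 M T^-3] ✓
- E/t: [L^2 M T^-3] ✓
- ma: [L M T^-2] ✗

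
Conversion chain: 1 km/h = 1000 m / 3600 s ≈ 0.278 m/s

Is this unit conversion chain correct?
The chain is correct (no errors).

Correct: 1 km = 1000 m, 1 h = 3600 s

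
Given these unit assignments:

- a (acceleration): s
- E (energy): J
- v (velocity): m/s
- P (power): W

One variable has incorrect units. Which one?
a

The variable a (acceleration) should have units m/s², not s.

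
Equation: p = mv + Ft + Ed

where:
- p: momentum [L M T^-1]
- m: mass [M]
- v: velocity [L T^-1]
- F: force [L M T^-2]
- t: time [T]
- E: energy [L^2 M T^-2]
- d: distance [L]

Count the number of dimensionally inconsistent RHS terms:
1

LHS p: [L M T^-1]
- mv: [L M T^-1] ✓
- Ft: [L M T^-1] ✓
- Ed: [L^3 M T^-2] ✗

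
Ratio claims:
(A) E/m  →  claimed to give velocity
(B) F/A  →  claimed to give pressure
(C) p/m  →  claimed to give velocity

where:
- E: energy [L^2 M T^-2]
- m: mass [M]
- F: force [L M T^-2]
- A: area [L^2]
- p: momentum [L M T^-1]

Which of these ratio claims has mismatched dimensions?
(A) E/m does not give velocity

(A) E/m: [L^2 T^-2] ≠ velocity [L T^-1] ✗
(B) F/A: [L^-1 M T^-2] = pressure [L^-1 M T^-2] ✓
(C) p/m: [L T^-1] = velocity [L T^-1] ✓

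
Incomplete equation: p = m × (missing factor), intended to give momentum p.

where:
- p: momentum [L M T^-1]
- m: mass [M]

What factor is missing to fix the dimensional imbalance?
v (velocity), dimensions [L T^-1]

p has dimensions [L M T^-1] and m has dimensions [M].
The missing factor must have dimensions [L M T^-1] / [M] = [L T^-1], i.e. velocity (v).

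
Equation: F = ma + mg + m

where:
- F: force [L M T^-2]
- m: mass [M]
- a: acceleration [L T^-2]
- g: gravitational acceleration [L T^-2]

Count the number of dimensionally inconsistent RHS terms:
1

LHS F: [L M T^-2]
- ma: [L M T^-2] ✓
- mg: [L M T^-2] ✓
- m: [M] ✗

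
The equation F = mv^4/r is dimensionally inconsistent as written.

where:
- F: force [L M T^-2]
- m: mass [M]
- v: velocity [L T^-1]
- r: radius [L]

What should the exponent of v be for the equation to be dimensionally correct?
The exponent of v should be 2: F = mv^2/r

The LHS F has dimensions [L M T^-2]; v has dimensions [L T^-1].
As written, the RHS mv^4/r (exponent 4 on v) has dimensions [L^3 M T^-4], which does not match.
With exponent 2, the RHS mv^2/r has dimensions [L M T^-2], matching the LHS.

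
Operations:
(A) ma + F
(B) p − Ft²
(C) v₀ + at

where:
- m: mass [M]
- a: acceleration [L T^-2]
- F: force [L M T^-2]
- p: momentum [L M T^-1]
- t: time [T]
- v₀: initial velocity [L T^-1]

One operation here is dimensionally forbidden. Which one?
(B) p − Ft²

(A) ma + F: ma [L M T^-2] and F [L M T^-2] — same dimensions ✓
(B) p − Ft²: p [L M T^-1] and Ft² [L M] — different dimensions cannot be added/subtracted ✗
(C) v₀ + at: v₀ [L T^-1] and at [L T^-1] — same dimensions ✓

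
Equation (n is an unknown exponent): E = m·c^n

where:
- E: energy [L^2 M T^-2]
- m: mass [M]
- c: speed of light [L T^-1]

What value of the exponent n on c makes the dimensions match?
n = 2

E has dimensions [L^2 M T^-2]; c has dimensions [L T^-1].
The rest of the RHS has dimensions [M], so c^n must supply [L^2 T^-2].
With n = 2: m·c^2 has dimensions [L^2 M T^-2], matching the LHS ✓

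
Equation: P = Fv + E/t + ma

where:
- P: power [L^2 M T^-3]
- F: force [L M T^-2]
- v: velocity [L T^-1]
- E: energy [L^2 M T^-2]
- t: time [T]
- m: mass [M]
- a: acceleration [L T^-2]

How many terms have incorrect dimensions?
1

LHS P: [L^2 M T^-3]
- Fv: [L^2 M T^-3] ✓
- E/t: [L^2 M T^-3] ✓
- ma: [L M T^-2] ✗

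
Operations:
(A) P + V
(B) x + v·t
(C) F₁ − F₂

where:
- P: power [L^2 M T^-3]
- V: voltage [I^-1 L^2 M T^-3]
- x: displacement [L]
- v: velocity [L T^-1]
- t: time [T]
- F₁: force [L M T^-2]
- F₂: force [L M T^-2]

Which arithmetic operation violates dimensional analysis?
(A) P + V

(A) P + V: P [L^2 M T^-3] and V [I^-1 L^2 M T^-3] — different dimensions cannot be added/subtracted ✗
(B) x + v·t: x [L] and v·t [L] — same dimensions ✓
(C) F₁ − F₂: F₁ [L M T^-2] and F₂ [L M T^-2] — same dimensions ✓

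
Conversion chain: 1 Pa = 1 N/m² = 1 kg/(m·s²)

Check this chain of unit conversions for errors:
The chain is correct (no errors).

Correct: Pascal is Newton per square meter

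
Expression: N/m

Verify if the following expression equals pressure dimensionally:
No

The expression N/m has dimensions [M T^-2], but pressure has dimensions [L^-1 M T^-2].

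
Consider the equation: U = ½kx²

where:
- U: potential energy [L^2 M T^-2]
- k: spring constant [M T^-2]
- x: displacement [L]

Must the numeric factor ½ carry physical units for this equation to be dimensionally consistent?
No

U has dimensions [L^2 M T^-2] and kx² already has dimensions [L^2 M T^-2], so the equation balances without ½ contributing any dimensions. ½ is a pure (dimensionless) number; changing or removing it would not affect dimensional consistency.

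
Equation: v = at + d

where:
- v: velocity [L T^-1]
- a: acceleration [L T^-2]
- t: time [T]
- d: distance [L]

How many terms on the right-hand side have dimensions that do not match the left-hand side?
1

LHS v: [L T^-1]
- at: [L T^-1] ✓
- d: [L] ✗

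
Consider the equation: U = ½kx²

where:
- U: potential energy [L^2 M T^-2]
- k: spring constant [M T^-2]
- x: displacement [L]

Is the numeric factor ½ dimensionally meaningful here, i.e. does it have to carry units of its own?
No

U has dimensions [L^2 M T^-2] and kx² already has dimensions [L^2 M T^-2], so the equation balances without ½ contributing any dimensions. ½ is a pure (dimensionless) number; changing or removing it would not affect dimensional consistency.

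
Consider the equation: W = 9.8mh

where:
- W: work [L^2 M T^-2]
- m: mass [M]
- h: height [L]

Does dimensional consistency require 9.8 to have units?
Yes

W has dimensions [L^2 M T^-2], while mh alone has dimensions [L M]. For the equation to balance, the factor 9.8 must carry dimensions [L T^-2] — it is a dimensional constant (a numerical value of a physical quantity with its units suppressed), not a pure number.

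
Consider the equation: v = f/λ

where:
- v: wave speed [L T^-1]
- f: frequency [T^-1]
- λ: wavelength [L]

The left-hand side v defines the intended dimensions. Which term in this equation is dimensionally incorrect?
The right-hand side term f/λ

v has dimensions [L T^-1], but f/λ has dimensions [L^-1 T^-1], so the term f/λ is dimensionally wrong for v.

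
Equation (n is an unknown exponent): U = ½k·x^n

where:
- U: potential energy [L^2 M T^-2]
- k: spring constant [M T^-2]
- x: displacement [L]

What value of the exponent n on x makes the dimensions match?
n = 2

U has dimensions [L^2 M T^-2]; x has dimensions [L].
The rest of the RHS has dimensions [M T^-2], so x^n must supply [L^2].
With n = 2: ½k·x^2 has dimensions [L^2 M T^-2], matching the LHS ✓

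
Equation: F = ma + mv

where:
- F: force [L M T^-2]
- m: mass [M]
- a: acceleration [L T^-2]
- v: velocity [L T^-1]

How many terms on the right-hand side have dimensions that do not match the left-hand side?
1

LHS F: [L M T^-2]
- ma: [L M T^-2] ✓
- mv: [L M T^-1] ✗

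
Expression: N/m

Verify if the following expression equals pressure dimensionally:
No

The expression N/m has dimensions [M T^-2], but pressure has dimensions [L^-1 M T^-2].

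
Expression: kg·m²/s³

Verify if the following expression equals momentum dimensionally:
No

The expression kg·m²/s³ has dimensions [L^2 M T^-3], but momentum has dimensions [L M T^-1].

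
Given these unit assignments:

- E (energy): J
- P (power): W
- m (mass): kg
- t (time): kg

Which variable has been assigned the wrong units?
t

The variable t (time) should have units s, not kg.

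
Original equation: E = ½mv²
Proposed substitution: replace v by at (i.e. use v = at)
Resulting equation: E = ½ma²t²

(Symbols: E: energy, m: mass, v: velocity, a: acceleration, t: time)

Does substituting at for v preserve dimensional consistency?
Yes

[v] = [L T^-1] and [at] = [L T^-1]. These match, so the substitution replaces a quantity by one of the same dimensions and the result E = ½ma²t² has LHS [L^2 M T^-2] vs RHS [L^2 M T^-2] — still consistent.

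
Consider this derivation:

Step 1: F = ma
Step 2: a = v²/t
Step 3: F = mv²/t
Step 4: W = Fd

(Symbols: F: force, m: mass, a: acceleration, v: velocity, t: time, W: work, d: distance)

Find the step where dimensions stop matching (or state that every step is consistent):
Step 2

Step 1: F = ma → LHS [L M T^-2], RHS [L M T^-2] ✓
Step 2: a = v²/t → LHS [L T^-2], RHS [L^2 T^-3] ✗

The first dimensional inconsistency appears in step 2: a = v²/t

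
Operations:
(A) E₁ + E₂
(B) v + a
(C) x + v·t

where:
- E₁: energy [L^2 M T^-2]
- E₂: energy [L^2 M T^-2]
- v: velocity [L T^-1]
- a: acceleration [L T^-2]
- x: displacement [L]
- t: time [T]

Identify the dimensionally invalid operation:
(B) v + a

(A) E₁ + E₂: E₁ [L^2 M T^-2] and E₂ [L^2 M T^-2] — same dimensions ✓
(B) v + a: v [L T^-1] and a [L T^-2] — different dimensions cannot be added/subtracted ✗
(C) x + v·t: x [L] and v·t [L] — same dimensions ✓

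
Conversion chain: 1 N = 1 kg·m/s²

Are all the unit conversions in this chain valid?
The chain is correct (no errors).

Correct: Newton is defined as kg·m/s²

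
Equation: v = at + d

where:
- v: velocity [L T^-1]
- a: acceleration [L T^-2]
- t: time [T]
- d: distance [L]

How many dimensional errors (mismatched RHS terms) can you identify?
1

LHS v: [L T^-1]
- at: [L T^-1] ✓
- d: [L] ✗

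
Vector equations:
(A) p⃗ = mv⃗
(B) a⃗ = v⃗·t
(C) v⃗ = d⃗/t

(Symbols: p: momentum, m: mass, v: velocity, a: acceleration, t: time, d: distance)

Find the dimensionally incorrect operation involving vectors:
(B) a⃗ = v⃗·t

(A) p⃗ = mv⃗: LHS [L M T^-1], RHS [L M T^-1] ✓ — mass (scalar) times velocity (vector)
(B) a⃗ = v⃗·t: LHS [L T^-2], RHS [L] ✗ — acceleration is velocity per time; should be v⃗/t
(C) v⃗ = d⃗/t: LHS [L T^-1], RHS [L T^-1] ✓ — displacement (vector) divided by time (scalar)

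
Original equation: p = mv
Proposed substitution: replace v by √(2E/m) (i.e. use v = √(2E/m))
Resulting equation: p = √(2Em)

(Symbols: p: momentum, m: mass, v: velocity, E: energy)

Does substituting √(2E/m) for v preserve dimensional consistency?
Yes

[v] = [L T^-1] and [√(2E/m)] = [L T^-1]. These match, so the substitution replaces a quantity by one of the same dimensions and the result p = √(2Em) has LHS [L M T^-1] vs RHS [L M T^-1] — still consistent.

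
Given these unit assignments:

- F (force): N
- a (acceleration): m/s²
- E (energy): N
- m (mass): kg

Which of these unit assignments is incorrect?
E

The variable E (energy) should have units J, not N.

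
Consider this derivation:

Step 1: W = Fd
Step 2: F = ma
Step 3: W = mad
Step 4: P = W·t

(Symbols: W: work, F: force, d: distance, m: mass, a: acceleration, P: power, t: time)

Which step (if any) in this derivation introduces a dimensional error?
Step 4

Step 1: W = Fd → LHS [L^2 M T^-2], RHS [L^2 M T^-2] ✓
Step 2: F = ma → LHS [L M T^-2], RHS [L M T^-2] ✓
Step 3: W = mad → LHS [L^2 M T^-2], RHS [L^2 M T^-2] ✓
Step 4: P = W·t → LHS [L^2 M T^-3], RHS [L^2 M T^-1] ✗

The first dimensional inconsistency appears in step 4: P = W·t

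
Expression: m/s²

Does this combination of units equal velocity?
No

The expression m/s² has dimensions [L T^-2], but velocity has dimensions [L T^-1].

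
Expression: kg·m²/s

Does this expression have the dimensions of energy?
No

The expression kg·m²/s has dimensions [L^2 M T^-1], but energy has dimensions [L^2 M T^-2].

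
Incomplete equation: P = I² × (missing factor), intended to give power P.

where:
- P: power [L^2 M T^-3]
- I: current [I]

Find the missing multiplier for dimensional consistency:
R (resistance), dimensions [I^-2 L^2 M T^-3]

P has dimensions [L^2 M T^-3] and I² has dimensions [I^2].
The missing factor must have dimensions [L^2 M T^-3] / [I^2] = [I^-2 L^2 M T^-3], i.e. resistance (R).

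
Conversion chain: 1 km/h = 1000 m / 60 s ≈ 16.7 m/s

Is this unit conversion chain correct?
The chain is incorrect (it contains an error).

Incorrect: 1 h = 3600 s, not 60 s (1 km/h ≈ 0.278 m/s)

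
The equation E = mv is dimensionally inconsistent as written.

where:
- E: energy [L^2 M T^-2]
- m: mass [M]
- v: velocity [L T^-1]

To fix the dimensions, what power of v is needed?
The exponent of v should be 2: E = mv^2

The LHS E has dimensions [L^2 M T^-2]; v has dimensions [L T^-1].
As written, the RHS mv (exponent 1 on v) has dimensions [L M T^-1], which does not match.
With exponent 2, the RHS mv^2 has dimensions [L^2 M T^-2], matching the LHS.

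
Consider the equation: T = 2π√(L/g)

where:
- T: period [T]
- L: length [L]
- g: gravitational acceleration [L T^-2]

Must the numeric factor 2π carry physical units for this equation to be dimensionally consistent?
No

T has dimensions [T] and √(L/g) already has dimensions [T], so the equation balances without 2π contributing any dimensions. 2π is a pure (dimensionless) number; changing or removing it would not affect dimensional consistency.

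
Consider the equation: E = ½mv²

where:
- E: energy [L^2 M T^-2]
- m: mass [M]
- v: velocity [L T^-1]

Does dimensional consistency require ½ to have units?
No

E has dimensions [L^2 M T^-2] and mv² already has dimensions [L^2 M T^-2], so the equation balances without ½ contributing any dimensions. ½ is a pure (dimensionless) number; changing or removing it would not affect dimensional consistency.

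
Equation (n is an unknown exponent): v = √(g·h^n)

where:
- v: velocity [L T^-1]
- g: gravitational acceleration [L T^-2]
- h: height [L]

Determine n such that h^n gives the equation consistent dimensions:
n = 1

v has dimensions [L T^-1]; h has dimensions [L].
With n = 1: √(g·h^1) has dimensions [L T^-1], matching the LHS ✓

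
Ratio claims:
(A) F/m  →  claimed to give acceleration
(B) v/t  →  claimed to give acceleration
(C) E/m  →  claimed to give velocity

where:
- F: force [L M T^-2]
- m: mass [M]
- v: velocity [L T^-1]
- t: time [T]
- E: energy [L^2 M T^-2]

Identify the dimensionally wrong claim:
(C) E/m does not give velocity

(A) F/m: [L T^-2] = acceleration [L T^-2] ✓
(B) v/t: [L T^-2] = acceleration [L T^-2] ✓
(C) E/m: [L^2 T^-2] ≠ velocity [L T^-1] ✗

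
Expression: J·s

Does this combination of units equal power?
No

The expression J·s has dimensions [L^2 M T^-1], but power has dimensions [L^2 M T^-3].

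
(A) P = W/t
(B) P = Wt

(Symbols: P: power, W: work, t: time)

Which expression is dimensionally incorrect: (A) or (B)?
(B)

(A) P = W/t: LHS [L^2 M T^-3], RHS [L^2 M T^-3] ✓
(B) P = Wt: LHS [L^2 M T^-3], RHS [L^2 M T^-1] ✗

Expression (B) P = Wt is dimensionally incorrect.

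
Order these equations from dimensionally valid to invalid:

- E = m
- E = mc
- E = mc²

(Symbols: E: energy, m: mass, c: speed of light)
Dimensionally correct: E = mc²
Dimensionally incorrect: E = m, E = mc
Ordered (correct first, then incorrect): E = mc², E = m, E = mc

- E = m: LHS [L^2 M T^-2], RHS [M] → incorrect ✗
- E = mc: LHS [L^2 M T^-2], RHS [L M T^-1] → incorrect ✗
- E = mc²: LHS [L^2 M T^-2], RHS [L^2 M T^-2] → correct ✓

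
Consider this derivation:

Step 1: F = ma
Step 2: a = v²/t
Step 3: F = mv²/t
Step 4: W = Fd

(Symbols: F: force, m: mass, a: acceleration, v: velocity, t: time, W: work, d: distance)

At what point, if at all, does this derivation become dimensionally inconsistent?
Step 2

Step 1: F = ma → LHS [L M T^-2], RHS [L M T^-2] ✓
Step 2: a = v²/t → LHS [L T^-2], RHS [L^2 T^-3] ✗

The first dimensional inconsistency appears in step 2: a = v²/t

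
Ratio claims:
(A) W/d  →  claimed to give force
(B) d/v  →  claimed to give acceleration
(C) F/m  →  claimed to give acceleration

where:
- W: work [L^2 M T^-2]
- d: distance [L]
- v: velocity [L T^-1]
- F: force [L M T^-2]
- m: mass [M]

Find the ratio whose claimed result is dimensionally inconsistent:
(B) d/v does not give acceleration

(A) W/d: [L M T^-2] = force [L M T^-2] ✓
(B) d/v: [T] ≠ acceleration [L T^-2] ✗
(C) F/m: [L T^-2] = acceleration [L T^-2] ✓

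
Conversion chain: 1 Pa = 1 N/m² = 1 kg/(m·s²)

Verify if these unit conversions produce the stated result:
The chain is correct (no errors).

Correct: Pascal is Newton per square meter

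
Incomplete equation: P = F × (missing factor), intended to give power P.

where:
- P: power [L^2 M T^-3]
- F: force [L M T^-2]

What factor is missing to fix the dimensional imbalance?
v (velocity), dimensions [L T^-1]

P has dimensions [L^2 M T^-3] and F has dimensions [L M T^-2].
The missing factor must have dimensions [L^2 M T^-3] / [L M T^-2] = [L T^-1], i.e. velocity (v).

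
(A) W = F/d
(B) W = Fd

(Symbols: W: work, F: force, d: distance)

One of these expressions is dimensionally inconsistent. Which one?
(A)

(A) W = F/d: LHS [L^2 M T^-2], RHS [M T^-2] ✗
(B) W = Fd: LHS [L^2 M T^-2], RHS [L^2 M T^-2] ✓

Expression (A) W = F/d is dimensionally incorrect.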